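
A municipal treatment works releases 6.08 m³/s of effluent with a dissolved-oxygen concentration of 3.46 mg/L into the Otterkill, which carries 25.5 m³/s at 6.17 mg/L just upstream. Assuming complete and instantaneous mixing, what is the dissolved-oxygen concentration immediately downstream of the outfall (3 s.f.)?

5.65 mg/L

Flow-weighted mixing: C = (Q_r C_r + Q_w C_w)/(Q_r + Q_w)
= (25.5×6.17 + 6.08×3.46)/(25.5 + 6.08) = 178.4/31.58 = 5.648 mg/L.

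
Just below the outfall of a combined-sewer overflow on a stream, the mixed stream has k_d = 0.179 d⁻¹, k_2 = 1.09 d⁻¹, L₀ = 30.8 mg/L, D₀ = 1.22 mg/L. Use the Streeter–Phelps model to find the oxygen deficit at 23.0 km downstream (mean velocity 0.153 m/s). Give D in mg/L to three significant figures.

Travel time t = x/v = 23.0 km / (0.153 m/s) = 23000 m / 0.153 m/s = 150300 s = 1.740 d.
k_d L₀/(k_2−k_d) = 0.179×30.8/(1.09−0.179) = 5.513/0.9110 = 6.052 mg/L.
e^(−k_d t) = e^(−0.179×1.740) = 0.7324; e^(−k_2 t) = e^(−1.09×1.740) = 0.1501.
D = 6.052 × (0.7324 − 0.1501) + 1.22 × 0.1501 = 3.524 + 0.1831 = 3.707 mg/L.

D ≈ 3.71 mg/L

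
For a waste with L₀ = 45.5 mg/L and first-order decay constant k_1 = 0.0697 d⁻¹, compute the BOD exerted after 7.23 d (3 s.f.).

y_t = L₀(1 − e^(−k_1 t)) = 45.5 × (1 − e^(−0.0697×7.23))
= 45.5 × (1 − 0.6042) = 45.5 × 0.3958 = 18.01 mg/L.

y ≈ 18.0 mg/L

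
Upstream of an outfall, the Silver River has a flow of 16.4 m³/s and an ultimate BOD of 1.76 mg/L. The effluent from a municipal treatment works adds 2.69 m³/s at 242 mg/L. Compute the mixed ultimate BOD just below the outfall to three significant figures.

35.6 mg/L

Flow-weighted mixing: C = (Q_r C_r + Q_w C_w)/(Q_r + Q_w)
= (16.4×1.76 + 2.69×242)/(16.4 + 2.69) = 679.8/19.09 = 35.61 mg/L.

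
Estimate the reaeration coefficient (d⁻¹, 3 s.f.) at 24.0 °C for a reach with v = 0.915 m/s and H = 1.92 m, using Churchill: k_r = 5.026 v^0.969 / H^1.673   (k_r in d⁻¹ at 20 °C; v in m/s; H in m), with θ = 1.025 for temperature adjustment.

k_r(20) = 5.026 × 0.915^0.969 / 1.92^1.673 = 5.026 × 0.9175 / 2.978 = 1.548 d⁻¹.
k_r(24.0) = 1.548 × 1.025^(24.0−20) = 1.548 × 1.104 = 1.709 d⁻¹.

k_r ≈ 1.71 d⁻¹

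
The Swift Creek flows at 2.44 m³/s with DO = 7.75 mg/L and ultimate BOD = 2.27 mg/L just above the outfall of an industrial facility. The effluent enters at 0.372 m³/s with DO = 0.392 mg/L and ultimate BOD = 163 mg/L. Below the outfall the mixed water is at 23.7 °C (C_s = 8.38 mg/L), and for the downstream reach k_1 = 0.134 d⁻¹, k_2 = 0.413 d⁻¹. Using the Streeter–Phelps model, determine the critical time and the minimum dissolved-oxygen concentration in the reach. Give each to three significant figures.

t_c ≈ 3.49 d; minimum DO ≈ 3.59 mg/L

Mixed DO = (2.44×7.75 + 0.372×0.392)/(2.44+0.372) = 19.06/2.812 = 6.777 mg/L.
Mixed L₀ = (2.44×2.27 + 0.372×163)/(2.812) = 66.17/2.812 = 23.53 mg/L.
Initial deficit D₀ = C_s − DO₀ = 8.38 − 6.777 = 1.603 mg/L.
t_c = (1/0.2790) ln[(0.413/0.134)(1 − 1.603×0.2790/(0.134×23.53))] = 3.584 × ln(2.645) = 3.486 d.
D_c = (0.134/0.413) × 23.53 × e^(−0.134×3.486) = 0.3245 × 23.53 × 0.6268 = 4.786 mg/L.
Minimum DO = 8.38 − 4.786 = 3.594 mg/L.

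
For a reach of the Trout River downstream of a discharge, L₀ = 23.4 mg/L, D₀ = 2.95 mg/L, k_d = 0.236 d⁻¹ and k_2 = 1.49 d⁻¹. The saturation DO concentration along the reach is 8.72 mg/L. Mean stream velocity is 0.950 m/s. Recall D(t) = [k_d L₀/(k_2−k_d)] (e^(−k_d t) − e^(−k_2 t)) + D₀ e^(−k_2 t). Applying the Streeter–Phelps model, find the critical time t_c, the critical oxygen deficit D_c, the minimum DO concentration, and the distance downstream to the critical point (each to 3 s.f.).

t_c ≈ 0.586 d; D_c ≈ 3.23 mg/L; min DO ≈ 5.49 mg/L; x_c ≈ 48.1 km

At the critical point dD/dt = 0, so k_d L₀ e^(−k_d t) = k_2 D. Substituting D(t) from the Streeter–Phelps equation and solving for t gives
t_c = ln[(k_2/k_d)(1 − D₀(k_2−k_d)/(k_d L₀))] / (k_2−k_d).
Here k_2−k_d = 1.254 d⁻¹ and 1 − D₀(k_2−k_d)/(k_d L₀) = 1 − 2.95×1.254/(0.236×23.4) = 0.3301, so
t_c = ln(6.314 × 0.3301) / 1.254 = 0.7344 / 1.254 = 0.5857 d.
L(t_c) = L₀ e^(−k_d t_c) = 23.4 × 0.8709 = 20.38 mg/L, and at the critical point k_2 D_c = k_d L, so D_c = (0.236/1.49) × 20.38 = 3.228 mg/L.
Minimum DO = C_s − D_c = 8.72 − 3.228 = 5.492 mg/L.
x_c = v t_c = 0.950 m/s × 0.5857 d × 86400 s/d = 48070 m ≈ 48.1 km.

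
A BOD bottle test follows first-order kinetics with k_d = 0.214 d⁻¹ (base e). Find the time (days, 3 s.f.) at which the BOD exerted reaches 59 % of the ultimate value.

t ≈ 4.17 d

y/L₀ = 1 − e^(−k_d t) = 0.59 ⇒ e^(−k_d t) = 0.410
t = −ln(0.410) / 0.214 = 0.8916 / 0.214 = 4.166 d.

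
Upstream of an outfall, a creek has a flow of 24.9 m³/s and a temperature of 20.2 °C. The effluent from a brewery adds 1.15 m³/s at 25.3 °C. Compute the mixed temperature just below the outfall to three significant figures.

Flow-weighted mixing: C = (Q_r C_r + Q_w C_w)/(Q_r + Q_w)
= (24.9×20.2 + 1.15×25.3)/(24.9 + 1.15) = 532.1/26.05 = 20.43 °C.

20.4 °C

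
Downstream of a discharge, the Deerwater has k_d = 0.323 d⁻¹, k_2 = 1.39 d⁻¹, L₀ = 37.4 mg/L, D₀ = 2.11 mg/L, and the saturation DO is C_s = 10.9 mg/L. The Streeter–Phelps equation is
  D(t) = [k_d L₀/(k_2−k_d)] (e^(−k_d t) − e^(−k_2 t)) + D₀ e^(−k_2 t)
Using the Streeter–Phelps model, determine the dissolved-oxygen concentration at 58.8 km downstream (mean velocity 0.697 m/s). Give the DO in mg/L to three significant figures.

Travel time t = x/v = 58.8 km / (0.697 m/s) = 58800 m / 0.697 m/s = 84360 s = 0.9764 d.
k_d L₀/(k_2−k_d) = 0.323×37.4/(1.39−0.323) = 12.08/1.067 = 11.32 mg/L.
e^(−k_d t) = e^(−0.323×0.9764) = 0.7295; e^(−k_2 t) = e^(−1.39×0.9764) = 0.2574.
D = 11.32 × (0.7295 − 0.2574) + 2.11 × 0.2574 = 5.345 + 0.5431 = 5.888 mg/L.
DO = C_s − D = 10.9 − 5.888 = 5.012 mg/L.

DO ≈ 5.01 mg/L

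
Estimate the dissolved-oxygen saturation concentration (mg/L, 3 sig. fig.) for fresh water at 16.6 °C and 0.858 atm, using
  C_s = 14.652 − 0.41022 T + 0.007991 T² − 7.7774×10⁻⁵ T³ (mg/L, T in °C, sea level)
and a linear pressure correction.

At sea level: C_s = 14.652 − 0.41022×16.6 + 0.007991×16.6² − 7.7774×10⁻⁵×16.6³ = 9.689 mg/L.
Pressure correction: C_s' = 9.689 × 0.858 = 8.313 mg/L.

C_s ≈ 8.31 mg/L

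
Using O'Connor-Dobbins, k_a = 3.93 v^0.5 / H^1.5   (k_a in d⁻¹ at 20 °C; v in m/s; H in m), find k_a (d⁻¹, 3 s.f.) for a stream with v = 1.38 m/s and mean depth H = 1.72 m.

k_a = 3.93 × 1.38^0.5 / 1.72^1.5 = 3.93 × 1.175 / 2.256 = 2.047 d⁻¹.

k_a ≈ 2.05 d⁻¹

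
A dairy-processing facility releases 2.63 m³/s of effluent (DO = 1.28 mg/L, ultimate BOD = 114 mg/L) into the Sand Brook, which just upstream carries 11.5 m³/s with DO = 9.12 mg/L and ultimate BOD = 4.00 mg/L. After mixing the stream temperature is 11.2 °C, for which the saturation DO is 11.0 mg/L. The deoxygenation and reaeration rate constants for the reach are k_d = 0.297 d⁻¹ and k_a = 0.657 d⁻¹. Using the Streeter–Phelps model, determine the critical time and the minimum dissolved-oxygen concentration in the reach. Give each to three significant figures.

t_c ≈ 1.70 d; minimum DO ≈ 4.33 mg/L

Mixed DO = (11.5×9.12 + 2.63×1.28)/(11.5+2.63) = 108.2/14.13 = 7.661 mg/L.
Mixed L₀ = (11.5×4.00 + 2.63×114)/(14.13) = 345.8/14.13 = 24.47 mg/L.
Initial deficit D₀ = C_s − DO₀ = 11.0 − 7.661 = 3.339 mg/L.
t_c = (1/0.3600) ln[(0.657/0.297)(1 − 3.339×0.3600/(0.297×24.47))] = 2.778 × ln(1.846) = 1.703 d.
D_c = (0.297/0.657) × 24.47 × e^(−0.297×1.703) = 0.4521 × 24.47 × 0.6030 = 6.671 mg/L.
Minimum DO = 11.0 − 6.671 = 4.329 mg/L.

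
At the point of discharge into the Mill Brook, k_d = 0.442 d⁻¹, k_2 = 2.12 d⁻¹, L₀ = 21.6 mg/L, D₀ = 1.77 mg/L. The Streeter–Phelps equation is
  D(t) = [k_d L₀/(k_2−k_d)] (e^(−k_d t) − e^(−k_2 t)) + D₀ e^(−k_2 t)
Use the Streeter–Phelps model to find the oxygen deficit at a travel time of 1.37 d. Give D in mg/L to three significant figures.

D ≈ 2.89 mg/L

k_d L₀/(k_2−k_d) = 0.442×21.6/(2.12−0.442) = 9.547/1.678 = 5.690 mg/L.
e^(−k_d t) = e^(−0.442×1.370) = 0.5458; e^(−k_2 t) = e^(−2.12×1.370) = 0.05478.
D = 5.690 × (0.5458 − 0.05478) + 1.77 × 0.05478 = 2.794 + 0.09696 = 2.891 mg/L.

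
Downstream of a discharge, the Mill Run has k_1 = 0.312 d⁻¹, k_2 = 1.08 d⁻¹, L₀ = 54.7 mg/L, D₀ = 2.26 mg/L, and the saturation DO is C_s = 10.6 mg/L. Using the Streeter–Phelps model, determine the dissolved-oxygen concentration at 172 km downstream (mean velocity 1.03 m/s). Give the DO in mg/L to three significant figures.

Travel time t = x/v = 172 km / (1.03 m/s) = 172000 m / 1.03 m/s = 167000 s = 1.933 d.
k_1 L₀/(k_2−k_1) = 0.312×54.7/(1.08−0.312) = 17.07/0.7680 = 22.22 mg/L.
e^(−k_1 t) = e^(−0.312×1.933) = 0.5472; e^(−k_2 t) = e^(−1.08×1.933) = 0.1240.
D = 22.22 × (0.5472 − 0.1240) + 2.26 × 0.1240 = 9.403 + 0.2803 = 9.683 mg/L.
DO = C_s − D = 10.6 − 9.683 = 0.9167 mg/L.

DO ≈ 0.917 mg/L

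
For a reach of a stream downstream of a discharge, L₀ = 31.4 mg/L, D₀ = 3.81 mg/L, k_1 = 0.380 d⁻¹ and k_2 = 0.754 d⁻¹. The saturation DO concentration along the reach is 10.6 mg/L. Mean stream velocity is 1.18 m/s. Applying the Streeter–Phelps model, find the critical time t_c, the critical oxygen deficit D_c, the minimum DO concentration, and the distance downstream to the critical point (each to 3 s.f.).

t_c ≈ 1.49 d; D_c ≈ 8.98 mg/L; min DO ≈ 1.62 mg/L; x_c ≈ 152 km

At the critical point dD/dt = 0, so k_1 L₀ e^(−k_1 t) = k_2 D. Substituting D(t) from the Streeter–Phelps equation and solving for t gives
t_c = ln[(k_2/k_1)(1 − D₀(k_2−k_1)/(k_1 L₀))] / (k_2−k_1).
Here k_2−k_1 = 0.3740 d⁻¹ and 1 − D₀(k_2−k_1)/(k_1 L₀) = 1 − 3.81×0.3740/(0.380×31.4) = 0.8806, so
t_c = ln(1.984 × 0.8806) / 0.3740 = 0.5580 / 0.3740 = 1.492 d.
L(t_c) = L₀ e^(−k_1 t_c) = 31.4 × 0.5672 = 17.81 mg/L, and at the critical point k_2 D_c = k_1 L, so D_c = (0.380/0.754) × 17.81 = 8.976 mg/L.
Minimum DO = C_s − D_c = 10.6 − 8.976 = 1.624 mg/L.
x_c = v t_c = 1.18 m/s × 1.492 d × 86400 s/d = 152100 m ≈ 152 km.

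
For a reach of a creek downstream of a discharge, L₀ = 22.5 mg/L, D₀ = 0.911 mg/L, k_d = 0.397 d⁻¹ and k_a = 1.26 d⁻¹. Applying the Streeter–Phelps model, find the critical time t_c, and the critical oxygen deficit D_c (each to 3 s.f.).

With k_a/k_d = 3.174 and 1 − D₀(k_a−k_d)/(k_d L₀) = 0.9120,
t_c = ln(3.174 × 0.9120) / (1.26 − 0.397) = ln(2.894) / 0.8630 = 1.063/0.8630 = 1.232 d.
D_c = (k_d/k_a) L₀ e^(−k_d t_c) = (0.397/1.26) × 22.5 × e^(−0.397×1.232) = 0.3151 × 22.5 × 0.6133 = 4.348 mg/L.

t_c ≈ 1.23 d; D_c ≈ 4.35 mg/L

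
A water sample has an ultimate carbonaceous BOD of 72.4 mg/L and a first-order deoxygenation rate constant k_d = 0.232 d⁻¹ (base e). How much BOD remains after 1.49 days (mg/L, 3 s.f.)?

L ≈ 51.2 mg/L

L_t = L₀ e^(−k_d t) = 72.4 × e^(−0.232×1.49) = 72.4 × 0.7077 = 51.24 mg/L.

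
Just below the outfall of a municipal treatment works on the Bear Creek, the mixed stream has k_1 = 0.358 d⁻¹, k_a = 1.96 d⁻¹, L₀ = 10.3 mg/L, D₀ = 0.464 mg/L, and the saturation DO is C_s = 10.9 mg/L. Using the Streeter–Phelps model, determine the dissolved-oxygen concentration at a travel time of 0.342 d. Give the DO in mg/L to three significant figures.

DO ≈ 9.80 mg/L

k_1 L₀/(k_a−k_1) = 0.358×10.3/(1.96−0.358) = 3.687/1.602 = 2.302 mg/L.
e^(−k_1 t) = e^(−0.358×0.3420) = 0.8848; e^(−k_a t) = e^(−1.96×0.3420) = 0.5115.
D = 2.302 × (0.8848 − 0.5115) + 0.464 × 0.5115 = 0.8591 + 0.2374 = 1.096 mg/L.
DO = C_s − D = 10.9 − 1.096 = 9.804 mg/L.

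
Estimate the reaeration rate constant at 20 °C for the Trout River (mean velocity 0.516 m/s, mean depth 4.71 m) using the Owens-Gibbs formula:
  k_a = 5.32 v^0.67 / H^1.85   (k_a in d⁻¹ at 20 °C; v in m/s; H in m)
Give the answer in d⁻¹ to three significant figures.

k_a = 5.32 × 0.516^0.67 / 4.71^1.85 = 5.32 × 0.6419 / 17.58 = 0.1942 d⁻¹.

k_a ≈ 0.194 d⁻¹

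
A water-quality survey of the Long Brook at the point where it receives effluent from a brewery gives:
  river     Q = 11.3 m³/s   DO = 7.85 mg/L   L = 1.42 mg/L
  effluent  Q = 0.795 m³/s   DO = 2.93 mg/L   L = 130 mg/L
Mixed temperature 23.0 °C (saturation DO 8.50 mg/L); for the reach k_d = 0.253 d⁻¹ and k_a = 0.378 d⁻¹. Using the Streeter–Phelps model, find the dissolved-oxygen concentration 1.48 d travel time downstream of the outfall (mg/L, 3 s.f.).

DO ≈ 5.62 mg/L

Mixed DO = (11.3×7.85 + 0.795×2.93)/(11.3+0.795) = 91.03/12.10 = 7.527 mg/L.
Mixed L₀ = (11.3×1.42 + 0.795×130)/(12.10) = 119.4/12.10 = 9.872 mg/L.
Initial deficit D₀ = C_s − DO₀ = 8.50 − 7.527 = 0.9734 mg/L.
D(1.48) = [0.253×9.872/(0.378−0.253)](e^(−0.253×1.48) − e^(−0.378×1.48)) + 0.9734 e^(−0.378×1.48)
= 19.98 × (0.6877 − 0.5715) + 0.9734 × 0.5715 = 2.877 mg/L.
DO = 8.50 − 2.877 = 5.623 mg/L.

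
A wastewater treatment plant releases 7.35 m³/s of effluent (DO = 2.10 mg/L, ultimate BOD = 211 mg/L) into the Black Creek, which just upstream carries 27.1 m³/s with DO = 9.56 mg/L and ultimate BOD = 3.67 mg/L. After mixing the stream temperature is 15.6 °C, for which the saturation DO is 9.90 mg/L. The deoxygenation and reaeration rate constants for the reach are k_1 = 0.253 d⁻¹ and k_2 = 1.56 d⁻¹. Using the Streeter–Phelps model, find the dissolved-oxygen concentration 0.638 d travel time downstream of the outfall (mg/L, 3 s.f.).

DO ≈ 4.72 mg/L

Mixed DO = (27.1×9.56 + 7.35×2.10)/(27.1+7.35) = 274.5/34.45 = 7.968 mg/L.
Mixed L₀ = (27.1×3.67 + 7.35×211)/(34.45) = 1650/34.45 = 47.90 mg/L.
Initial deficit D₀ = C_s − DO₀ = 9.90 − 7.968 = 1.932 mg/L.
D(0.638) = [0.253×47.90/(1.56−0.253)](e^(−0.253×0.638) − e^(−1.56×0.638)) + 1.932 e^(−1.56×0.638)
= 9.273 × (0.8509 − 0.3696) + 1.932 × 0.3696 = 5.177 mg/L.
DO = 9.90 − 5.177 = 4.723 mg/L.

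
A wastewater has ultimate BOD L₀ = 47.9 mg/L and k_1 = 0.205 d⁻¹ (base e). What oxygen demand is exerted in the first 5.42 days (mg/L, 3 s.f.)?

y_t = L₀(1 − e^(−k_1 t)) = 47.9 × (1 − e^(−0.205×5.42))
= 47.9 × (1 − 0.3292) = 47.9 × 0.6708 = 32.13 mg/L.

y ≈ 32.1 mg/L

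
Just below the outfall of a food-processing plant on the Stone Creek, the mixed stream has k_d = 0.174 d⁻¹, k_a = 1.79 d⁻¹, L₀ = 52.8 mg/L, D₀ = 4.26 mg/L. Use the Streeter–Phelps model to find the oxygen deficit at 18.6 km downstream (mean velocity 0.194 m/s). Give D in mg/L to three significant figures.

D ≈ 4.49 mg/L

Travel time t = x/v = 18.6 km / (0.194 m/s) = 18600 m / 0.194 m/s = 95880 s = 1.110 d.
k_d L₀/(k_a−k_d) = 0.174×52.8/(1.79−0.174) = 9.187/1.616 = 5.685 mg/L.
e^(−k_d t) = e^(−0.174×1.110) = 0.8244; e^(−k_a t) = e^(−1.79×1.110) = 0.1372.
D = 5.685 × (0.8244 − 0.1372) + 4.26 × 0.1372 = 3.907 + 0.5845 = 4.491 mg/L.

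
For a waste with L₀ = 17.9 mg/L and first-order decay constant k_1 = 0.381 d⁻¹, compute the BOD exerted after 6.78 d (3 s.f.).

y_t = L₀(1 − e^(−k_1 t)) = 17.9 × (1 − e^(−0.381×6.78))
= 17.9 × (1 − 0.07553) = 17.9 × 0.9245 = 16.55 mg/L.

y ≈ 16.5 mg/L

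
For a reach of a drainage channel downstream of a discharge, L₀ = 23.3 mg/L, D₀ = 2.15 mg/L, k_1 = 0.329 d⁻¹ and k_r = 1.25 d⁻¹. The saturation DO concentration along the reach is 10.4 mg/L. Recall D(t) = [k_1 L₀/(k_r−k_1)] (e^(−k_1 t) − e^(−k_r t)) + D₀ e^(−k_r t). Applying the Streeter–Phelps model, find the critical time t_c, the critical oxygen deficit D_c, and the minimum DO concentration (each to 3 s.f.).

With k_r/k_1 = 3.799 and 1 − D₀(k_r−k_1)/(k_1 L₀) = 0.7417,
t_c = ln(3.799 × 0.7417) / (1.25 − 0.329) = ln(2.818) / 0.9210 = 1.036/0.9210 = 1.125 d.
L(t_c) = L₀ e^(−k_1 t_c) = 23.3 × 0.6907 = 16.09 mg/L, and at the critical point k_r D_c = k_1 L, so D_c = (0.329/1.25) × 16.09 = 4.236 mg/L.
Minimum DO = C_s − D_c = 10.4 − 4.236 = 6.164 mg/L.

t_c ≈ 1.12 d; D_c ≈ 4.24 mg/L; min DO ≈ 6.16 mg/L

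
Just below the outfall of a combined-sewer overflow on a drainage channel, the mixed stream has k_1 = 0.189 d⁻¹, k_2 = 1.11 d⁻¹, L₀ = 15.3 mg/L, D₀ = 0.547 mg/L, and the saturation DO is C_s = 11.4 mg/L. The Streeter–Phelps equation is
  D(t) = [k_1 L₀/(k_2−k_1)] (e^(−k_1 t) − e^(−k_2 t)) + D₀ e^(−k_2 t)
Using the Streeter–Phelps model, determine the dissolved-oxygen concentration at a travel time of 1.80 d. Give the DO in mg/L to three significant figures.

DO ≈ 9.52 mg/L

k_1 L₀/(k_2−k_1) = 0.189×15.3/(1.11−0.189) = 2.892/0.9210 = 3.140 mg/L.
e^(−k_1 t) = e^(−0.189×1.800) = 0.7116; e^(−k_2 t) = e^(−1.11×1.800) = 0.1356.
D = 3.140 × (0.7116 − 0.1356) + 0.547 × 0.1356 = 1.809 + 0.07418 = 1.883 mg/L.
DO = C_s − D = 11.4 − 1.883 = 9.517 mg/L.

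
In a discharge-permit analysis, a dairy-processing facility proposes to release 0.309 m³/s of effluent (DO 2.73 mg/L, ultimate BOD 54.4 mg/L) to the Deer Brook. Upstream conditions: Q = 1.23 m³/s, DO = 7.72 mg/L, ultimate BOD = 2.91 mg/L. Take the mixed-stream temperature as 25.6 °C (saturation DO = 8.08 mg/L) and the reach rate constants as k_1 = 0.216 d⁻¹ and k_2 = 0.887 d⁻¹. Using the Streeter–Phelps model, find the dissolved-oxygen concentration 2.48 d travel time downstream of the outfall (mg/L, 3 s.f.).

DO ≈ 5.91 mg/L

Mixed DO = (1.23×7.72 + 0.309×2.73)/(1.23+0.309) = 10.34/1.539 = 6.718 mg/L.
Mixed L₀ = (1.23×2.91 + 0.309×54.4)/(1.539) = 20.39/1.539 = 13.25 mg/L.
Initial deficit D₀ = C_s − DO₀ = 8.08 − 6.718 = 1.362 mg/L.
D(2.48) = [0.216×13.25/(0.887−0.216)](e^(−0.216×2.48) − e^(−0.887×2.48)) + 1.362 e^(−0.887×2.48)
= 4.265 × (0.5853 − 0.1108) + 1.362 × 0.1108 = 2.174 mg/L.
DO = 8.08 − 2.174 = 5.906 mg/L.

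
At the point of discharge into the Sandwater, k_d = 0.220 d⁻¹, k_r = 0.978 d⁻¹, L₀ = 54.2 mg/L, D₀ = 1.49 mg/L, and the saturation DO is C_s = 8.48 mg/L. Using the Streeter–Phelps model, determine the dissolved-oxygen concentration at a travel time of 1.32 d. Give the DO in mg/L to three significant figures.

DO ≈ 0.630 mg/L

k_d L₀/(k_r−k_d) = 0.220×54.2/(0.978−0.220) = 11.92/0.7580 = 15.73 mg/L.
e^(−k_d t) = e^(−0.220×1.320) = 0.7480; e^(−k_r t) = e^(−0.978×1.320) = 0.2750.
D = 15.73 × (0.7480 − 0.2750) + 1.49 × 0.2750 = 7.440 + 0.4098 = 7.850 mg/L.
DO = C_s − D = 8.48 − 7.850 = 0.6302 mg/L.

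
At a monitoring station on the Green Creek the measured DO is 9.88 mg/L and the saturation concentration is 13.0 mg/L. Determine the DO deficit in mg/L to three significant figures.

D = C_s − C = 13.0 − 9.88 = 3.12 mg/L.

D ≈ 3.12 mg/L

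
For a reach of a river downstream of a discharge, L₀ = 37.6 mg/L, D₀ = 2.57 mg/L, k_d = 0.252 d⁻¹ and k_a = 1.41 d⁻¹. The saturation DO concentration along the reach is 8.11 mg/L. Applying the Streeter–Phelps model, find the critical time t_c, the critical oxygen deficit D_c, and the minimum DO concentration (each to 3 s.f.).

With k_a/k_d = 5.595 and 1 − D₀(k_a−k_d)/(k_d L₀) = 0.6859,
t_c = ln(5.595 × 0.6859) / (1.41 − 0.252) = ln(3.838) / 1.158 = 1.345/1.158 = 1.161 d.
L(t_c) = L₀ e^(−k_d t_c) = 37.6 × 0.7463 = 28.06 mg/L, and at the critical point k_a D_c = k_d L, so D_c = (0.252/1.41) × 28.06 = 5.015 mg/L.
Minimum DO = C_s − D_c = 8.11 − 5.015 = 3.095 mg/L.

t_c ≈ 1.16 d; D_c ≈ 5.01 mg/L; min DO ≈ 3.10 mg/L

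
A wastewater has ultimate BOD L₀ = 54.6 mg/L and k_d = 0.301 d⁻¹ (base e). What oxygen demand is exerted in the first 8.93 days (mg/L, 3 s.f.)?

y ≈ 50.9 mg/L

y_t = L₀(1 − e^(−k_d t)) = 54.6 × (1 − e^(−0.301×8.93))
= 54.6 × (1 − 0.06802) = 54.6 × 0.9320 = 50.89 mg/L.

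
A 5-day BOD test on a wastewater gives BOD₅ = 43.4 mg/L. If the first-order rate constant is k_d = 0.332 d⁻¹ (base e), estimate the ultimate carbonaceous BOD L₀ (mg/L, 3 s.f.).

BOD₅ = L₀(1 − e^(−5k_d)) ⇒ L₀ = BOD₅ / (1 − e^(−5×0.332))
= 43.4 / (1 − 0.1901) = 43.4 / 0.8099 = 53.59 mg/L.

L₀ ≈ 53.6 mg/L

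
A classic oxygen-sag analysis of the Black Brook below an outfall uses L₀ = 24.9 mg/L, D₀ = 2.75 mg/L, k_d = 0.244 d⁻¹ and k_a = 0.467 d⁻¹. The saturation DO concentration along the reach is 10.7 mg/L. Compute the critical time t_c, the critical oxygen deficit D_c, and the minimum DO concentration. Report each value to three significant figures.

At the critical point dD/dt = 0, so k_d L₀ e^(−k_d t) = k_a D. Substituting D(t) from the Streeter–Phelps equation and solving for t gives
t_c = ln[(k_a/k_d)(1 − D₀(k_a−k_d)/(k_d L₀))] / (k_a−k_d).
Here k_a−k_d = 0.2230 d⁻¹ and 1 − D₀(k_a−k_d)/(k_d L₀) = 1 − 2.75×0.2230/(0.244×24.9) = 0.8991, so
t_c = ln(1.914 × 0.8991) / 0.2230 = 0.5428 / 0.2230 = 2.434 d.
D_c = (k_d/k_a) L₀ e^(−k_d t_c) = (0.244/0.467) × 24.9 × e^(−0.244×2.434) = 0.5225 × 24.9 × 0.5522 = 7.184 mg/L.
Minimum DO = C_s − D_c = 10.7 − 7.184 = 3.516 mg/L.

t_c ≈ 2.43 d; D_c ≈ 7.18 mg/L; min DO ≈ 3.52 mg/L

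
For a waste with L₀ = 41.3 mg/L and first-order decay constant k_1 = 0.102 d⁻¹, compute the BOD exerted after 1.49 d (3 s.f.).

y ≈ 5.82 mg/L

y_t = L₀(1 − e^(−k_1 t)) = 41.3 × (1 − e^(−0.102×1.49))
= 41.3 × (1 − 0.8590) = 41.3 × 0.1410 = 5.823 mg/L.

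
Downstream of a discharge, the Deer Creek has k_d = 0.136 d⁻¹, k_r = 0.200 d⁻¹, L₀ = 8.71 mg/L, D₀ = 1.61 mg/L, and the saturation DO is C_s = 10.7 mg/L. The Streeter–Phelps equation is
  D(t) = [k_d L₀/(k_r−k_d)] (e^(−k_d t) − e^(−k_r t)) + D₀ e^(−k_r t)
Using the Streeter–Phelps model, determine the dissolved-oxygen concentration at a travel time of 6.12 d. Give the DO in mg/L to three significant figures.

DO ≈ 7.62 mg/L

k_d L₀/(k_r−k_d) = 0.136×8.71/(0.200−0.136) = 1.185/0.06400 = 18.51 mg/L.
e^(−k_d t) = e^(−0.136×6.120) = 0.4350; e^(−k_r t) = e^(−0.200×6.120) = 0.2941.
D = 18.51 × (0.4350 − 0.2941) + 1.61 × 0.2941 = 2.609 + 0.4734 = 3.083 mg/L.
DO = C_s − D = 10.7 − 3.083 = 7.617 mg/L.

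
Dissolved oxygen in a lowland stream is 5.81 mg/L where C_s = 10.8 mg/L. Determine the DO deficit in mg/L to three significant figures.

D = C_s − C = 10.8 − 5.81 = 4.99 mg/L.

D ≈ 4.99 mg/L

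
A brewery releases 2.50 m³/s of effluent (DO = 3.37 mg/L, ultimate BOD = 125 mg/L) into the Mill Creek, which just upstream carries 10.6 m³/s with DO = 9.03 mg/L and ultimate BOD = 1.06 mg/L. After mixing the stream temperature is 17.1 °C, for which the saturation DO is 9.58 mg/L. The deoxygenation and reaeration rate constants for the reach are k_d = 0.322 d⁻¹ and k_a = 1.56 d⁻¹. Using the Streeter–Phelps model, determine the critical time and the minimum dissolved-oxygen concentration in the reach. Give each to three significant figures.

Mixed DO = (10.6×9.03 + 2.50×3.37)/(10.6+2.50) = 104.1/13.10 = 7.950 mg/L.
Mixed L₀ = (10.6×1.06 + 2.50×125)/(13.10) = 323.7/13.10 = 24.71 mg/L.
Initial deficit D₀ = C_s − DO₀ = 9.58 − 7.950 = 1.630 mg/L.
t_c = (1/1.238) ln[(1.56/0.322)(1 − 1.630×1.238/(0.322×24.71))] = 0.8078 × ln(3.616) = 1.038 d.
D_c = (0.322/1.56) × 24.71 × e^(−0.322×1.038) = 0.2064 × 24.71 × 0.7158 = 3.651 mg/L.
Minimum DO = 9.58 − 3.651 = 5.929 mg/L.

t_c ≈ 1.04 d; minimum DO ≈ 5.93 mg/L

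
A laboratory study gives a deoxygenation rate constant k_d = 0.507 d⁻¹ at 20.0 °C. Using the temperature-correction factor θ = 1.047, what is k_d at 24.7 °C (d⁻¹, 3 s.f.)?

k_d ≈ 0.629 d⁻¹

k_d(T₂) = k_d(T₁) · θ^(T₂−T₁) = 0.507 × 1.047^(24.7−20.0)
= 0.507 × 1.047^4.70 = 0.507 × 1.241 = 0.6292 d⁻¹.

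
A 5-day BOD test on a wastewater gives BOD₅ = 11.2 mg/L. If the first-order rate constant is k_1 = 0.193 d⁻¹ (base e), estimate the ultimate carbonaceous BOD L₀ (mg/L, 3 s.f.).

BOD₅ = L₀(1 − e^(−5k_1)) ⇒ L₀ = BOD₅ / (1 − e^(−5×0.193))
= 11.2 / (1 − 0.3810) = 11.2 / 0.6190 = 18.09 mg/L.

L₀ ≈ 18.1 mg/L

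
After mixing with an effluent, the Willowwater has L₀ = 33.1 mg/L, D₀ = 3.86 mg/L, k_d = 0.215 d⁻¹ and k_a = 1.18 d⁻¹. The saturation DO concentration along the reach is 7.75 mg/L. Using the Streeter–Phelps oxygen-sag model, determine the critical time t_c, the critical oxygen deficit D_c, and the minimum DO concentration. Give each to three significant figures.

At the critical point dD/dt = 0, so k_d L₀ e^(−k_d t) = k_a D. Substituting D(t) from the Streeter–Phelps equation and solving for t gives
t_c = ln[(k_a/k_d)(1 − D₀(k_a−k_d)/(k_d L₀))] / (k_a−k_d).
Here k_a−k_d = 0.9650 d⁻¹ and 1 − D₀(k_a−k_d)/(k_d L₀) = 1 − 3.86×0.9650/(0.215×33.1) = 0.4766, so
t_c = ln(5.488 × 0.4766) / 0.9650 = 0.9615 / 0.9650 = 0.9964 d.
L(t_c) = L₀ e^(−k_d t_c) = 33.1 × 0.8072 = 26.72 mg/L, and at the critical point k_a D_c = k_d L, so D_c = (0.215/1.18) × 26.72 = 4.868 mg/L.
Minimum DO = C_s − D_c = 7.75 − 4.868 = 2.882 mg/L.

t_c ≈ 0.996 d; D_c ≈ 4.87 mg/L; min DO ≈ 2.88 mg/L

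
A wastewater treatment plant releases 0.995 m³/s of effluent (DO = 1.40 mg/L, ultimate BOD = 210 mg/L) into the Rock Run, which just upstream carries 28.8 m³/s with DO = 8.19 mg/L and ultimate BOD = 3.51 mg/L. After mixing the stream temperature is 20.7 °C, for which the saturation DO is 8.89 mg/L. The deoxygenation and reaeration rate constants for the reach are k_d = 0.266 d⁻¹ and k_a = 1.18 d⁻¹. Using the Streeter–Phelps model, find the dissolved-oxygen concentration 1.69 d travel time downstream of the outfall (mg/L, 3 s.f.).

Mixed DO = (28.8×8.19 + 0.995×1.40)/(28.8+0.995) = 237.3/29.80 = 7.963 mg/L.
Mixed L₀ = (28.8×3.51 + 0.995×210)/(29.80) = 310.0/29.80 = 10.41 mg/L.
Initial deficit D₀ = C_s − DO₀ = 8.89 − 7.963 = 0.9268 mg/L.
D(1.69) = [0.266×10.41/(1.18−0.266)](e^(−0.266×1.69) − e^(−1.18×1.69)) + 0.9268 e^(−1.18×1.69)
= 3.028 × (0.6379 − 0.1361) + 0.9268 × 0.1361 = 1.646 mg/L.
DO = 8.89 − 1.646 = 7.244 mg/L.

DO ≈ 7.24 mg/L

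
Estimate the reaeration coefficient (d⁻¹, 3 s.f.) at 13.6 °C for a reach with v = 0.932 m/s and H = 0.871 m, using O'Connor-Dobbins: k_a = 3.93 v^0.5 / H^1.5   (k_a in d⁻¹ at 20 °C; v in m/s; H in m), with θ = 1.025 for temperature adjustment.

k_a(20) = 3.93 × 0.932^0.5 / 0.871^1.5 = 3.93 × 0.9654 / 0.8129 = 4.667 d⁻¹.
k_a(13.6) = 4.667 × 1.025^(13.6−20) = 4.667 × 0.8538 = 3.985 d⁻¹.

k_a ≈ 3.99 d⁻¹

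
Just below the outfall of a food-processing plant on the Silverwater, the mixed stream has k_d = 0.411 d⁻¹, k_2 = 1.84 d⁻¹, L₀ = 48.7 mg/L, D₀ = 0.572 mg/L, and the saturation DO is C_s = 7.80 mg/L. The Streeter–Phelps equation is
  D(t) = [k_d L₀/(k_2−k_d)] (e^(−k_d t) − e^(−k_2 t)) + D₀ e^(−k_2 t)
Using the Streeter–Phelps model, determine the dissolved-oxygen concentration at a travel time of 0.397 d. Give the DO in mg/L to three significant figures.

k_d L₀/(k_2−k_d) = 0.411×48.7/(1.84−0.411) = 20.02/1.429 = 14.01 mg/L.
e^(−k_d t) = e^(−0.411×0.3970) = 0.8494; e^(−k_2 t) = e^(−1.84×0.3970) = 0.4817.
D = 14.01 × (0.8494 − 0.4817) + 0.572 × 0.4817 = 5.151 + 0.2755 = 5.427 mg/L.
DO = C_s − D = 7.80 − 5.427 = 2.373 mg/L.

DO ≈ 2.37 mg/L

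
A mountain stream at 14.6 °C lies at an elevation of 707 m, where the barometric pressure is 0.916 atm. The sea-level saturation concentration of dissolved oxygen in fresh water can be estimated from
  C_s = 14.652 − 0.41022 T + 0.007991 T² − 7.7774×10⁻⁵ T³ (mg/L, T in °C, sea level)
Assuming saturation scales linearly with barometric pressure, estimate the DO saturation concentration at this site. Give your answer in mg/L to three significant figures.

At sea level: C_s = 14.652 − 0.41022×14.6 + 0.007991×14.6² − 7.7774×10⁻⁵×14.6³ = 10.12 mg/L.
Pressure correction: C_s' = 10.12 × 0.916 = 9.274 mg/L.

C_s ≈ 9.27 mg/L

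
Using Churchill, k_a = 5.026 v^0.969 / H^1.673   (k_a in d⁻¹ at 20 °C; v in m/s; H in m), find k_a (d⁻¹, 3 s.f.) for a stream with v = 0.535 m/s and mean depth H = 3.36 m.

k_a ≈ 0.361 d⁻¹

k_a = 5.026 × 0.535^0.969 / 3.36^1.673 = 5.026 × 0.5455 / 7.596 = 0.3609 d⁻¹.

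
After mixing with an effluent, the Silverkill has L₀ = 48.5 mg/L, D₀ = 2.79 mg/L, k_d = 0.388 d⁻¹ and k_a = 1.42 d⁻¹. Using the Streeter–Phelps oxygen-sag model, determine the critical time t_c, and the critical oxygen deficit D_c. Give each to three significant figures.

At the critical point dD/dt = 0, so k_d L₀ e^(−k_d t) = k_a D. Substituting D(t) from the Streeter–Phelps equation and solving for t gives
t_c = ln[(k_a/k_d)(1 − D₀(k_a−k_d)/(k_d L₀))] / (k_a−k_d).
Here k_a−k_d = 1.032 d⁻¹ and 1 − D₀(k_a−k_d)/(k_d L₀) = 1 − 2.79×1.032/(0.388×48.5) = 0.8470, so
t_c = ln(3.660 × 0.8470) / 1.032 = 1.131 / 1.032 = 1.096 d.
D_c = (k_d/k_a) L₀ e^(−k_d t_c) = (0.388/1.42) × 48.5 × e^(−0.388×1.096) = 0.2732 × 48.5 × 0.6535 = 8.661 mg/L.

t_c ≈ 1.10 d; D_c ≈ 8.66 mg/L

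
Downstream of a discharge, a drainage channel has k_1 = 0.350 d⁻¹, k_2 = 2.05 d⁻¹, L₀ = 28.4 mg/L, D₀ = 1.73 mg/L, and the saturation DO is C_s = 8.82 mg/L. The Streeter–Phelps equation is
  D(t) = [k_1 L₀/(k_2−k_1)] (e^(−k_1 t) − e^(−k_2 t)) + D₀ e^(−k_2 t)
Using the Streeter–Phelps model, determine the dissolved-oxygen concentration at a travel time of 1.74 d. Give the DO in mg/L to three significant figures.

DO ≈ 5.76 mg/L

k_1 L₀/(k_2−k_1) = 0.350×28.4/(2.05−0.350) = 9.940/1.700 = 5.847 mg/L.
e^(−k_1 t) = e^(−0.350×1.740) = 0.5439; e^(−k_2 t) = e^(−2.05×1.740) = 0.02824.
D = 5.847 × (0.5439 − 0.02824) + 1.73 × 0.02824 = 3.015 + 0.04886 = 3.064 mg/L.
DO = C_s − D = 8.82 − 3.064 = 5.756 mg/L.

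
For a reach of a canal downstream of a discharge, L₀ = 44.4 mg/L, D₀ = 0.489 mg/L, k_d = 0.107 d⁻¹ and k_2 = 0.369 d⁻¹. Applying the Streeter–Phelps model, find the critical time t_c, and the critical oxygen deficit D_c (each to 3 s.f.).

t_c ≈ 4.62 d; D_c ≈ 7.85 mg/L

t_c = [1/(k_2−k_d)] ln[(k_2/k_d)(1 − D₀(k_2−k_d)/(k_d L₀))]
= [1/(0.369−0.107)] ln[(0.369/0.107)(1 − 0.489×0.2620/(0.107×44.4))]
= (1/0.2620) ln[3.449 × 0.9730] = 3.817 × ln(3.356) = 3.817 × 1.211 = 4.621 d.
L(t_c) = L₀ e^(−k_d t_c) = 44.4 × 0.6099 = 27.08 mg/L, and at the critical point k_2 D_c = k_d L, so D_c = (0.107/0.369) × 27.08 = 7.853 mg/L.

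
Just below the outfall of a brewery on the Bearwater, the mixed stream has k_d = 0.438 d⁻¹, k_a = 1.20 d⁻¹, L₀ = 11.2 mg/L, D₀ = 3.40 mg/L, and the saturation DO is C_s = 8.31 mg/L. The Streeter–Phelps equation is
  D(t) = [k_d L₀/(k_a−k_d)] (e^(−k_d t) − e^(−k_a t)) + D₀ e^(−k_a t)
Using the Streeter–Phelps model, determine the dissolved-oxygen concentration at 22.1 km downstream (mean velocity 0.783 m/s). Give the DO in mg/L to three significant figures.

DO ≈ 4.78 mg/L

Travel time t = x/v = 22.1 km / (0.783 m/s) = 22100 m / 0.783 m/s = 28220 s = 0.3267 d.
k_d L₀/(k_a−k_d) = 0.438×11.2/(1.20−0.438) = 4.906/0.7620 = 6.438 mg/L.
e^(−k_d t) = e^(−0.438×0.3267) = 0.8667; e^(−k_a t) = e^(−1.20×0.3267) = 0.6757.
D = 6.438 × (0.8667 − 0.6757) + 3.40 × 0.6757 = 1.230 + 2.297 = 3.527 mg/L.
DO = C_s − D = 8.31 − 3.527 = 4.783 mg/L.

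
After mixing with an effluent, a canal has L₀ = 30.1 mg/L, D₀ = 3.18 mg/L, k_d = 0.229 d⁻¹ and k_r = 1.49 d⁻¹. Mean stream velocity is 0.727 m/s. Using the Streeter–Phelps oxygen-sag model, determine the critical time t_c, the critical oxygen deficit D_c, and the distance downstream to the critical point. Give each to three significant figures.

t_c ≈ 0.794 d; D_c ≈ 3.86 mg/L; x_c ≈ 49.9 km

With k_r/k_d = 6.507 and 1 − D₀(k_r−k_d)/(k_d L₀) = 0.4182,
t_c = ln(6.507 × 0.4182) / (1.49 − 0.229) = ln(2.721) / 1.261 = 1.001/1.261 = 0.7939 d.
D_c = (k_d/k_r) L₀ e^(−k_d t_c) = (0.229/1.49) × 30.1 × e^(−0.229×0.7939) = 0.1537 × 30.1 × 0.8338 = 3.857 mg/L.
x_c = v t_c = 0.727 m/s × 0.7939 d × 86400 s/d = 49870 m ≈ 49.9 km.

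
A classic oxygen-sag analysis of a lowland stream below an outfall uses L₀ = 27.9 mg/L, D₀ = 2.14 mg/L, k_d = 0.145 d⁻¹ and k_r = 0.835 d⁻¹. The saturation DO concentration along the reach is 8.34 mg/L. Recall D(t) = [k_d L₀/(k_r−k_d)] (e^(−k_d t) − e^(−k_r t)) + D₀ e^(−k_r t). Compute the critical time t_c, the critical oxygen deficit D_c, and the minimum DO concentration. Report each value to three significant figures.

t_c ≈ 1.88 d; D_c ≈ 3.69 mg/L; min DO ≈ 4.65 mg/L

t_c = [1/(k_r−k_d)] ln[(k_r/k_d)(1 − D₀(k_r−k_d)/(k_d L₀))]
= [1/(0.835−0.145)] ln[(0.835/0.145)(1 − 2.14×0.6900/(0.145×27.9))]
= (1/0.6900) ln[5.759 × 0.6350] = 1.449 × ln(3.657) = 1.449 × 1.297 = 1.879 d.
L(t_c) = L₀ e^(−k_d t_c) = 27.9 × 0.7615 = 21.25 mg/L, and at the critical point k_r D_c = k_d L, so D_c = (0.145/0.835) × 21.25 = 3.689 mg/L.
Minimum DO = C_s − D_c = 8.34 − 3.689 = 4.651 mg/L.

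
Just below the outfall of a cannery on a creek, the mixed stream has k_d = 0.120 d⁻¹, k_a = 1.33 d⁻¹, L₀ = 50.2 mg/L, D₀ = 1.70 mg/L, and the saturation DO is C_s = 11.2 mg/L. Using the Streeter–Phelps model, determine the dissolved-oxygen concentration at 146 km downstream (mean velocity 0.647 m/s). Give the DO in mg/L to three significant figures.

DO ≈ 7.66 mg/L

Travel time t = x/v = 146 km / (0.647 m/s) = 146000 m / 0.647 m/s = 225700 s = 2.612 d.
k_d L₀/(k_a−k_d) = 0.120×50.2/(1.33−0.120) = 6.024/1.210 = 4.979 mg/L.
e^(−k_d t) = e^(−0.120×2.612) = 0.7309; e^(−k_a t) = e^(−1.33×2.612) = 0.03100.
D = 4.979 × (0.7309 − 0.03100) + 1.70 × 0.03100 = 3.485 + 0.05271 = 3.537 mg/L.
DO = C_s − D = 11.2 − 3.537 = 7.663 mg/L.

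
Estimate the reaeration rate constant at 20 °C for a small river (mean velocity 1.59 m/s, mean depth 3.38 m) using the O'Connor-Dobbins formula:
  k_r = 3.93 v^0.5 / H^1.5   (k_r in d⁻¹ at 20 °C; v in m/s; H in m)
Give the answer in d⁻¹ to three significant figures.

k_r = 3.93 × 1.59^0.5 / 3.38^1.5 = 3.93 × 1.261 / 6.214 = 0.7975 d⁻¹.

k_r ≈ 0.797 d⁻¹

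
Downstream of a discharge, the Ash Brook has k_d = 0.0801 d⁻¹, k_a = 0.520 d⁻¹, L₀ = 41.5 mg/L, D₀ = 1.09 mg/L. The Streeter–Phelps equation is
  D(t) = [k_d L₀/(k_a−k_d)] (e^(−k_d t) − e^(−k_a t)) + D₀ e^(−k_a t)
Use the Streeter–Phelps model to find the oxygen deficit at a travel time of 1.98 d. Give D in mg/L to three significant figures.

k_d L₀/(k_a−k_d) = 0.0801×41.5/(0.520−0.0801) = 3.324/0.4399 = 7.557 mg/L.
e^(−k_d t) = e^(−0.0801×1.980) = 0.8533; e^(−k_a t) = e^(−0.520×1.980) = 0.3571.
D = 7.557 × (0.8533 − 0.3571) + 1.09 × 0.3571 = 3.750 + 0.3893 = 4.139 mg/L.

D ≈ 4.14 mg/L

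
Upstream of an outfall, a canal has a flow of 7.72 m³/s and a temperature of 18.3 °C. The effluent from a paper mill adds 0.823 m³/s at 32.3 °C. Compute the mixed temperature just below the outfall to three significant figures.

19.6 °C

Flow-weighted mixing: C = (Q_r C_r + Q_w C_w)/(Q_r + Q_w)
= (7.72×18.3 + 0.823×32.3)/(7.72 + 0.823) = 167.9/8.543 = 19.65 °C.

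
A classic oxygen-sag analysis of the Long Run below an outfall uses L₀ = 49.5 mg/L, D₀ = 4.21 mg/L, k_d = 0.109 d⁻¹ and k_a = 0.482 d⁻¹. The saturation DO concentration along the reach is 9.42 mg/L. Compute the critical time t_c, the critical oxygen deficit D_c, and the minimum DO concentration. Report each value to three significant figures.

At the critical point dD/dt = 0, so k_d L₀ e^(−k_d t) = k_a D. Substituting D(t) from the Streeter–Phelps equation and solving for t gives
t_c = ln[(k_a/k_d)(1 − D₀(k_a−k_d)/(k_d L₀))] / (k_a−k_d).
Here k_a−k_d = 0.3730 d⁻¹ and 1 − D₀(k_a−k_d)/(k_d L₀) = 1 − 4.21×0.3730/(0.109×49.5) = 0.7090, so
t_c = ln(4.422 × 0.7090) / 0.3730 = 1.143 / 0.3730 = 3.063 d.
D_c = (k_d/k_a) L₀ e^(−k_d t_c) = (0.109/0.482) × 49.5 × e^(−0.109×3.063) = 0.2261 × 49.5 × 0.7161 = 8.016 mg/L.
Minimum DO = C_s − D_c = 9.42 − 8.016 = 1.404 mg/L.

t_c ≈ 3.06 d; D_c ≈ 8.02 mg/L; min DO ≈ 1.40 mg/L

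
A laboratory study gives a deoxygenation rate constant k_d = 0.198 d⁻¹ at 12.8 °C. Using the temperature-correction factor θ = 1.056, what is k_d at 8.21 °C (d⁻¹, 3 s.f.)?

k_d(T₂) = k_d(T₁) · θ^(T₂−T₁) = 0.198 × 1.056^(8.21−12.8)
= 0.198 × 1.056^-4.59 = 0.198 × 0.7787 = 0.1542 d⁻¹.

k_d ≈ 0.154 d⁻¹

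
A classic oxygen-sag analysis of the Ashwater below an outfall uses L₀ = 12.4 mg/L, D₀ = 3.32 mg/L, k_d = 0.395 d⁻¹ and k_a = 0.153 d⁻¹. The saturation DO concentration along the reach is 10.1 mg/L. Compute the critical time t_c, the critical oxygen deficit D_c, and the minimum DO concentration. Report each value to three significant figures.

t_c = [1/(k_a−k_d)] ln[(k_a/k_d)(1 − D₀(k_a−k_d)/(k_d L₀))]
= [1/(0.153−0.395)] ln[(0.153/0.395)(1 − 3.32×-0.2420/(0.395×12.4))]
= (1/-0.2420) ln[0.3873 × 1.164] = -4.132 × ln(0.4509) = -4.132 × -0.7966 = 3.292 d.
L(t_c) = L₀ e^(−k_d t_c) = 12.4 × 0.2725 = 3.379 mg/L, and at the critical point k_a D_c = k_d L, so D_c = (0.395/0.153) × 3.379 = 8.723 mg/L.
Minimum DO = C_s − D_c = 10.1 − 8.723 = 1.377 mg/L.

t_c ≈ 3.29 d; D_c ≈ 8.72 mg/L; min DO ≈ 1.38 mg/L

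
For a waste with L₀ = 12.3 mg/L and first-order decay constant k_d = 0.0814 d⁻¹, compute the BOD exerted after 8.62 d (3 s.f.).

y_t = L₀(1 − e^(−k_d t)) = 12.3 × (1 − e^(−0.0814×8.62))
= 12.3 × (1 − 0.4958) = 12.3 × 0.5042 = 6.202 mg/L.

y ≈ 6.20 mg/L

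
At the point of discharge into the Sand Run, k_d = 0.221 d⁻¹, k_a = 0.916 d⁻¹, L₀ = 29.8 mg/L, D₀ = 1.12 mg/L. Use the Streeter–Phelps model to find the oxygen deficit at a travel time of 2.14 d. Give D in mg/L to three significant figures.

k_d L₀/(k_a−k_d) = 0.221×29.8/(0.916−0.221) = 6.586/0.6950 = 9.476 mg/L.
e^(−k_d t) = e^(−0.221×2.140) = 0.6232; e^(−k_a t) = e^(−0.916×2.140) = 0.1408.
D = 9.476 × (0.6232 − 0.1408) + 1.12 × 0.1408 = 4.571 + 0.1577 = 4.728 mg/L.

D ≈ 4.73 mg/L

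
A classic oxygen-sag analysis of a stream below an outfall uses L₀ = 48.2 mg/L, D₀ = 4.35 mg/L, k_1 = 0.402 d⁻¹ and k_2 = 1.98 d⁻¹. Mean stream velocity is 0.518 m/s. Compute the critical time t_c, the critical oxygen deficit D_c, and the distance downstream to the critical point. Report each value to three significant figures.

t_c ≈ 0.733 d; D_c ≈ 7.29 mg/L; x_c ≈ 32.8 km

At the critical point dD/dt = 0, so k_1 L₀ e^(−k_1 t) = k_2 D. Substituting D(t) from the Streeter–Phelps equation and solving for t gives
t_c = ln[(k_2/k_1)(1 − D₀(k_2−k_1)/(k_1 L₀))] / (k_2−k_1).
Here k_2−k_1 = 1.578 d⁻¹ and 1 − D₀(k_2−k_1)/(k_1 L₀) = 1 − 4.35×1.578/(0.402×48.2) = 0.6457, so
t_c = ln(4.925 × 0.6457) / 1.578 = 1.157 / 1.578 = 0.7332 d.
L(t_c) = L₀ e^(−k_1 t_c) = 48.2 × 0.7447 = 35.90 mg/L, and at the critical point k_2 D_c = k_1 L, so D_c = (0.402/1.98) × 35.90 = 7.288 mg/L.
x_c = v t_c = 0.518 m/s × 0.7332 d × 86400 s/d = 32820 m ≈ 32.8 km.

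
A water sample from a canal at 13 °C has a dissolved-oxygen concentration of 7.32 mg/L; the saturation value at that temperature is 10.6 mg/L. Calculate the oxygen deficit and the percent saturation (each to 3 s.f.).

D = C_s − C = 10.6 − 7.32 = 3.28 mg/L.
% saturation = 7.32/10.6 × 100 = 69.1 %.

D ≈ 3.28 mg/L; 69.1 % saturation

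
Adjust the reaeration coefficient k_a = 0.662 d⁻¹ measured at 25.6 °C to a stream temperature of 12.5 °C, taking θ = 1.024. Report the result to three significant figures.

k_a(T₂) = k_a(T₁) · θ^(T₂−T₁) = 0.662 × 1.024^(12.5−25.6)
= 0.662 × 1.024^-13.1 = 0.662 × 0.7329 = 0.4852 d⁻¹.

k_a ≈ 0.485 d⁻¹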